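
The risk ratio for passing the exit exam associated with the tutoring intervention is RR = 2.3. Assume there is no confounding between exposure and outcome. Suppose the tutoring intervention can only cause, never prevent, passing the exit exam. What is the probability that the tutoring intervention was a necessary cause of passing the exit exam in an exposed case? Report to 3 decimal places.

PN ≈ 0.565

Under exogeneity and monotonicity, PN = (RR − 1) / RR = 1 − 1/RR.
PN = (2.3 − 1) / 2.3 = 1.3 / 2.3 ≈ 0.5652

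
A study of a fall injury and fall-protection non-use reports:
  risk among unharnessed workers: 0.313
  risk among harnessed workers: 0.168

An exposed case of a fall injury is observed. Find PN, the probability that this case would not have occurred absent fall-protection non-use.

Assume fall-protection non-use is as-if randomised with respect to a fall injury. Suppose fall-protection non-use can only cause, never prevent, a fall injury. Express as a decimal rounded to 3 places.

PN ≈ 0.463

Let p₁ = 0.313, p₀ = 0.168.
Under exogeneity and monotonicity, PN = (p₁ − p₀) / p₁.
PN = (0.313 − 0.168) / 0.313 = 0.145 / 0.313 ≈ 0.4633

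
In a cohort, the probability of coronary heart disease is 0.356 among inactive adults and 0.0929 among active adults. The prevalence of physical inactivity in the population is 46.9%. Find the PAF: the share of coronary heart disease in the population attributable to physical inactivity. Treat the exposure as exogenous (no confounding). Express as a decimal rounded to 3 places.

Let p₁ = 0.356, p₀ = 0.0929.
Overall risk P(Y=1) = π·p₁ + (1−π)·p₀ = 0.469×0.356 + 0.531×0.0929 = 0.21629.
Under exogeneity, PAF = [P(Y=1) − p₀] / P(Y=1).
PAF = (0.21629 − 0.0929) / 0.21629 ≈ 0.5705

PAF ≈ 0.570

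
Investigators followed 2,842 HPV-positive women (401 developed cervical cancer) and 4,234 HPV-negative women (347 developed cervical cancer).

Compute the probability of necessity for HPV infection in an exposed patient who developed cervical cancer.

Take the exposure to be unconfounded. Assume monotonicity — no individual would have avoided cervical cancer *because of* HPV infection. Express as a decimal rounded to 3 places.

p₁ = P(outcome | exposed) = 401/2842 = 0.1411
p₀ = P(outcome | unexposed) = 347/4234 = 0.081956
Under exogeneity and monotonicity, PN = (p₁ − p₀) / p₁.
PN = (0.1411 − 0.081956) / 0.1411 = 0.059142 / 0.1411 ≈ 0.4192

PN ≈ 0.419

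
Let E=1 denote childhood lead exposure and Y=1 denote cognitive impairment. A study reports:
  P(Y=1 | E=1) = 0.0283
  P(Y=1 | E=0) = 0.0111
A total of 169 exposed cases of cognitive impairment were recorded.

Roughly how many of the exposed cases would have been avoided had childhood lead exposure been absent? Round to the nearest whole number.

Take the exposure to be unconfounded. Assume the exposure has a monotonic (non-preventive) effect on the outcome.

about 103 cases

Let p₁ = 0.0283, p₀ = 0.0111.
PN = (p₁ − p₀)/p₁ = (0.0283 − 0.0111) / 0.0283 ≈ 0.60777.
Attributable cases ≈ PN × (exposed cases) = 0.60777 × 169 ≈ 102.71.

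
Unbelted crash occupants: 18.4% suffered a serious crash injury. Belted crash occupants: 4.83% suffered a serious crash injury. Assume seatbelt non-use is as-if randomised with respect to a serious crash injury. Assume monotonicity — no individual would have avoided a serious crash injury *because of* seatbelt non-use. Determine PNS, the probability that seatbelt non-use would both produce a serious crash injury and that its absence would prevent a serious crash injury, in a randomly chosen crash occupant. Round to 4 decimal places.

PNS ≈ 0.1357

p₁ = 0.184, p₀ = 0.0483.
Under exogeneity and monotonicity, PNS = p₁ − p₀.
PNS = 0.184 − 0.0483 = 0.1357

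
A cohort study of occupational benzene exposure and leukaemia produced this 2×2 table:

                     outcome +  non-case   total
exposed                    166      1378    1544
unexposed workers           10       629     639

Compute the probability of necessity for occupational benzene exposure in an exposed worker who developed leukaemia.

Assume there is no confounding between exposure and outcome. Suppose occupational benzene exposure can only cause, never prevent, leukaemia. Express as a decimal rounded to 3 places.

PN ≈ 0.854

p₁ = P(outcome | exposed) = 166/1544 = 0.10751
p₀ = P(outcome | unexposed) = 10/639 = 0.015649
Under exogeneity and monotonicity, PN = (p₁ − p₀) / p₁.
PN = (0.10751 − 0.015649) / 0.10751 = 0.091864 / 0.10751 ≈ 0.8544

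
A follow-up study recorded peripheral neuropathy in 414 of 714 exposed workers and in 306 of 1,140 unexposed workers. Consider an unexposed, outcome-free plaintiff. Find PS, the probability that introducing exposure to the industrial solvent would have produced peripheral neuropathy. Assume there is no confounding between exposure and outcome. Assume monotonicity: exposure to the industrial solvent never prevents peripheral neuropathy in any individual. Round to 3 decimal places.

PS ≈ 0.426

p₁ = P(outcome | exposed) = 414/714 = 0.57983
p₀ = P(outcome | unexposed) = 306/1140 = 0.26842
Under exogeneity and monotonicity, PS = (p₁ − p₀) / (1 − p₀).
PS = (0.57983 − 0.26842) / (1 − 0.26842) = 0.31141 / 0.73158 ≈ 0.4257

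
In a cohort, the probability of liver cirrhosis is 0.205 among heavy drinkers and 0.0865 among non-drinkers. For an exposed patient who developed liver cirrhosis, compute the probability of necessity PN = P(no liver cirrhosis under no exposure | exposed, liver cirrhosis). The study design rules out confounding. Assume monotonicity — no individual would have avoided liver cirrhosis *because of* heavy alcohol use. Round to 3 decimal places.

Let p₁ = 0.205, p₀ = 0.0865.
Under exogeneity and monotonicity, PN = (p₁ − p₀) / p₁.
PN = (0.205 − 0.0865) / 0.205 = 0.1185 / 0.205 ≈ 0.5780

PN ≈ 0.578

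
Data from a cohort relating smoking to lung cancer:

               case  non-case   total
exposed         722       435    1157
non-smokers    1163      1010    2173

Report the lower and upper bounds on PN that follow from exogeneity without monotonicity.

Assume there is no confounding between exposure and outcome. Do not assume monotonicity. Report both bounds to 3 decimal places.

p₁ = P(outcome | exposed) = 722/1157 = 0.62403
p₀ = P(outcome | unexposed) = 1163/2173 = 0.5352
Under exogeneity alone the bounds on PN are max{0,(p₁−p₀)/p₁} ≤ PN ≤ min{1,(1−p₀)/p₁}.
  lower = (p₁ − p₀)/p₁ = 0.088823 / 0.62403 ≈ 0.1423
  upper = min{1, (1 − p₀)/p₁} = 0.4648 / 0.62403 ≈ 0.7448

0.142 ≤ PN ≤ 0.745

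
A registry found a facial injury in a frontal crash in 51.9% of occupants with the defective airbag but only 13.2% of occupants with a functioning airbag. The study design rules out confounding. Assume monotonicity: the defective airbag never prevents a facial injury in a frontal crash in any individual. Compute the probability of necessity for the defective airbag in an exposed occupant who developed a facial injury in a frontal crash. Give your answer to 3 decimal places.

p₁ = 0.519, p₀ = 0.132.
Under exogeneity and monotonicity, PN = (p₁ − p₀) / p₁.
PN = (0.519 − 0.132) / 0.519 = 0.387 / 0.519 ≈ 0.7457

PN ≈ 0.746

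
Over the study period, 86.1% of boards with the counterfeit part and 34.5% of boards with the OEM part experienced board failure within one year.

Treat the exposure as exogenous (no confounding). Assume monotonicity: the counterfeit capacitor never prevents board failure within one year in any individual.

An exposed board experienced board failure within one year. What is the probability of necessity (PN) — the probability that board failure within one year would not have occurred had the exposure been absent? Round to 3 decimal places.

p₁ = 0.861, p₀ = 0.345.
Under exogeneity and monotonicity, PN = (p₁ − p₀) / p₁.
PN = (0.861 − 0.345) / 0.861 = 0.516 / 0.861 ≈ 0.5993

PN ≈ 0.599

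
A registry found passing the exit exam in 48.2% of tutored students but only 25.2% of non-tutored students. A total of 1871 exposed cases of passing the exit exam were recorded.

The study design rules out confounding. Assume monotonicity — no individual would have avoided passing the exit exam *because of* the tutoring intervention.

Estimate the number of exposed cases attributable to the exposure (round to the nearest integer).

about 893 cases

p₁ = 0.482, p₀ = 0.252.
PN = (p₁ − p₀)/p₁ = (0.482 − 0.252) / 0.482 ≈ 0.47718.
Attributable cases ≈ PN × (exposed cases) = 0.47718 × 1871 ≈ 892.80.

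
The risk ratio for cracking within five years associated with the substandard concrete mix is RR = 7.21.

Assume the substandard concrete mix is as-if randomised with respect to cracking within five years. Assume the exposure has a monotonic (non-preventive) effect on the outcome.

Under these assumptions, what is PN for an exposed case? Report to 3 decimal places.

PN ≈ 0.861

Under exogeneity and monotonicity, PN = (RR − 1) / RR = 1 − 1/RR.
PN = (7.21 − 1) / 7.21 = 6.21 / 7.21 ≈ 0.8613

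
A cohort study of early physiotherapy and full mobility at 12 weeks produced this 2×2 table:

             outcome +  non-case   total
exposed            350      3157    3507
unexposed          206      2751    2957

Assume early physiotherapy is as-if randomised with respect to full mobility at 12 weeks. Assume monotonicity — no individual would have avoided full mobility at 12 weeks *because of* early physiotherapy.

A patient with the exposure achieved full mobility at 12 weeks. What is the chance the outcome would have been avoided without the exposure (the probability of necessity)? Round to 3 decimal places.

PN ≈ 0.302

p₁ = P(outcome | exposed) = 350/3507 = 0.0998
p₀ = P(outcome | unexposed) = 206/2957 = 0.069665
Under exogeneity and monotonicity, PN = (p₁ − p₀)/p₁.
PN = (0.0998 − 0.069665) / 0.0998 ≈ 0.3020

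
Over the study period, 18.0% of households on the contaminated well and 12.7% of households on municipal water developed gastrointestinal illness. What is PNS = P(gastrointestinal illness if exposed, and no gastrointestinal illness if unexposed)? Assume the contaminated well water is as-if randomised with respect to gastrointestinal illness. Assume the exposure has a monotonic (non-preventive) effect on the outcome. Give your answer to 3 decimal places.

p₁ = 0.18, p₀ = 0.127.
Under exogeneity and monotonicity, PNS = p₁ − p₀.
PNS = 0.18 − 0.127 = 0.053

PNS ≈ 0.053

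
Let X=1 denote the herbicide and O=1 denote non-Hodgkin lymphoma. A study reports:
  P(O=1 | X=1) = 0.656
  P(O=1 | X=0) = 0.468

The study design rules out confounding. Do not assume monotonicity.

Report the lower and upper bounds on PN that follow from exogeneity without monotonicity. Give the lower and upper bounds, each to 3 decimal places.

0.287 ≤ PN ≤ 0.811

Let p₁ = 0.656, p₀ = 0.468.
Under exogeneity alone the bounds on PN are max{0,(p₁−p₀)/p₁} ≤ PN ≤ min{1,(1−p₀)/p₁}.
  lower = (p₁ − p₀)/p₁ = 0.188 / 0.656 ≈ 0.2866
  upper = min{1, (1 − p₀)/p₁} = 0.532 / 0.656 ≈ 0.8110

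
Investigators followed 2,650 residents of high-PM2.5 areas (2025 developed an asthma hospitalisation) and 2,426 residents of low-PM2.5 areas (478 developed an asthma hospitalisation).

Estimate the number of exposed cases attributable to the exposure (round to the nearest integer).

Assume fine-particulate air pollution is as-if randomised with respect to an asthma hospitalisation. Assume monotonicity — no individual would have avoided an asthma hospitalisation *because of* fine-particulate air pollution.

about 1503 cases

p₁ = P(outcome | exposed) = 2025/2650 = 0.76415
p₀ = P(outcome | unexposed) = 478/2426 = 0.19703
PN = (p₁ − p₀)/p₁ = (0.76415 − 0.19703) / 0.76415 ≈ 0.74216.
Attributable cases ≈ PN × (exposed cases) = 0.74216 × 2025 ≈ 1502.86.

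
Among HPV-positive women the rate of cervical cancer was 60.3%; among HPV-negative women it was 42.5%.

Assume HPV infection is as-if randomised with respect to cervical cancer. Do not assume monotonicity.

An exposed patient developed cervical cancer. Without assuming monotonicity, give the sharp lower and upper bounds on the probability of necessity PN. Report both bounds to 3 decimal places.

0.295 ≤ PN ≤ 0.954

p₁ = 0.603, p₀ = 0.425.
Under exogeneity alone the bounds on PN are max{0,(p₁−p₀)/p₁} ≤ PN ≤ min{1,(1−p₀)/p₁}.
  lower = (p₁ − p₀)/p₁ = 0.178 / 0.603 ≈ 0.2952
  upper = min{1, (1 − p₀)/p₁} = 0.575 / 0.603 ≈ 0.9536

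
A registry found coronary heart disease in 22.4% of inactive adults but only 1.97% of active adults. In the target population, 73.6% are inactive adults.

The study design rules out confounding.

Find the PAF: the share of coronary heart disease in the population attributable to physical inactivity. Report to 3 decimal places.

PAF ≈ 0.884

p₁ = 0.224, p₀ = 0.0197.
Overall risk P(Y=1) = π·p₁ + (1−π)·p₀ = 0.736×0.224 + 0.264×0.0197 = 0.17006.
Under exogeneity, PAF = [P(Y=1) − p₀] / P(Y=1).
PAF = (0.17006 − 0.0197) / 0.17006 ≈ 0.8842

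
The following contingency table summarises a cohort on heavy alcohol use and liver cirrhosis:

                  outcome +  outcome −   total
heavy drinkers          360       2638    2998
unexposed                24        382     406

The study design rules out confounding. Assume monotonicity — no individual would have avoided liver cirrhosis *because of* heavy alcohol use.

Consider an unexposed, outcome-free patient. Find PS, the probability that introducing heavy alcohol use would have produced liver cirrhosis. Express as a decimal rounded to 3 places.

PS ≈ 0.065

p₁ = P(outcome | exposed) = 360/2998 = 0.12008
p₀ = P(outcome | unexposed) = 24/406 = 0.059113
Under exogeneity and monotonicity, PS = (p₁ − p₀) / (1 − p₀).
PS = (0.12008 − 0.059113) / (1 − 0.059113) = 0.060967 / 0.94089 ≈ 0.0648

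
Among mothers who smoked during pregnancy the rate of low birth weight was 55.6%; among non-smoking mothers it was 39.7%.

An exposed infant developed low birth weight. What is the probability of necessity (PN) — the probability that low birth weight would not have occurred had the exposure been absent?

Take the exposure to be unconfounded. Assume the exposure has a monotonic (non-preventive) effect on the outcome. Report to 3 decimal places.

PN ≈ 0.286

p₁ = 0.556, p₀ = 0.397.
Under exogeneity and monotonicity, PN = (p₁ − p₀) / p₁.
PN = (0.556 − 0.397) / 0.556 = 0.159 / 0.556 ≈ 0.2860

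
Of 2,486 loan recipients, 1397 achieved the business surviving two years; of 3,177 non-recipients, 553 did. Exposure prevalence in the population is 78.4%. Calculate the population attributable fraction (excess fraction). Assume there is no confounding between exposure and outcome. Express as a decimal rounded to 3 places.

PAF ≈ 0.636

p₁ = P(outcome | exposed) = 1397/2486 = 0.56195
p₀ = P(outcome | unexposed) = 553/3177 = 0.17406
Overall risk P(Y=1) = π·p₁ + (1−π)·p₀ = 0.784×0.56195 + 0.216×0.17406 = 0.47816.
Under exogeneity, PAF = [P(Y=1) − p₀] / P(Y=1).
PAF = (0.47816 − 0.17406) / 0.47816 ≈ 0.6360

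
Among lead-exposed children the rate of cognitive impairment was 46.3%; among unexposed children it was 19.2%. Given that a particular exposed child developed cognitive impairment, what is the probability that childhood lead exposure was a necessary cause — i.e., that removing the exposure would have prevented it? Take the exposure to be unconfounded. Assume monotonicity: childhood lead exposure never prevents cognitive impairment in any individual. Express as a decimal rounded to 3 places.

PN ≈ 0.585

p₁ = 0.463, p₀ = 0.192.
Under exogeneity and monotonicity, PN = (p₁ − p₀) / p₁.
PN = (0.463 − 0.192) / 0.463 = 0.271 / 0.463 ≈ 0.5853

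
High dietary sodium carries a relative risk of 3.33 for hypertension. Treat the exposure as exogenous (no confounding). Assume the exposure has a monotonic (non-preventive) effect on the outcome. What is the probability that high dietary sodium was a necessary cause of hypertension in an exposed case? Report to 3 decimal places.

Under exogeneity and monotonicity, PN = (RR − 1) / RR = 1 − 1/RR.
PN = (3.33 − 1) / 3.33 = 2.33 / 3.33 ≈ 0.6997

PN ≈ 0.700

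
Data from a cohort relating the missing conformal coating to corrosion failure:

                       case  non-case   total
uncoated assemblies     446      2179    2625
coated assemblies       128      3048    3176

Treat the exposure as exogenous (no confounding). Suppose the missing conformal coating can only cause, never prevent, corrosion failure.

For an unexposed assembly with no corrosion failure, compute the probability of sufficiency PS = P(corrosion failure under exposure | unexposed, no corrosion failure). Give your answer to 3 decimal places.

PS ≈ 0.135

p₁ = P(outcome | exposed) = 446/2625 = 0.1699
p₀ = P(outcome | unexposed) = 128/3176 = 0.040302
Under exogeneity and monotonicity, PS = (p₁ − p₀)/(1 − p₀).
PS = (0.1699 − 0.040302) / 0.9597 ≈ 0.1350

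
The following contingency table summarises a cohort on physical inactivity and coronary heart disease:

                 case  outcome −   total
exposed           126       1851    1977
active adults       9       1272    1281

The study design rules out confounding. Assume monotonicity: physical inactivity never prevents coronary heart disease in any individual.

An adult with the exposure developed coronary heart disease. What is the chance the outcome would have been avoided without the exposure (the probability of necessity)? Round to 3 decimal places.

p₁ = P(outcome | exposed) = 126/1977 = 0.063733
p₀ = P(outcome | unexposed) = 9/1281 = 0.0070258
Under exogeneity and monotonicity, PN = (p₁ − p₀)/p₁.
PN = (0.063733 − 0.0070258) / 0.063733 ≈ 0.8898

PN ≈ 0.890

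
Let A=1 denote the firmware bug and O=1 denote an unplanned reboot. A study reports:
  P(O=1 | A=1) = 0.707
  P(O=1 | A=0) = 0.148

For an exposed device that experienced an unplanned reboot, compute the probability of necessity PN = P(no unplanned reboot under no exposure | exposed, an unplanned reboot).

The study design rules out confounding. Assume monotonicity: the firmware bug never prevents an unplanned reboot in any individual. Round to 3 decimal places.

Let p₁ = 0.707, p₀ = 0.148.
Under exogeneity and monotonicity, PN = (p₁ − p₀) / p₁.
PN = (0.707 − 0.148) / 0.707 = 0.559 / 0.707 ≈ 0.7907

PN ≈ 0.791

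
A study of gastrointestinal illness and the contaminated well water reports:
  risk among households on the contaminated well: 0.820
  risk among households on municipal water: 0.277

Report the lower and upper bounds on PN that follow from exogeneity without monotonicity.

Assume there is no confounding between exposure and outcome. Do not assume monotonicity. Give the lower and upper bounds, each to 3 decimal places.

Let p₁ = 0.82, p₀ = 0.277.
Under exogeneity alone the bounds on PN are max{0,(p₁−p₀)/p₁} ≤ PN ≤ min{1,(1−p₀)/p₁}.
  lower = (p₁ − p₀)/p₁ = 0.543 / 0.82 ≈ 0.6622
  upper = min{1, (1 − p₀)/p₁} = 0.723 / 0.82 ≈ 0.8817

0.662 ≤ PN ≤ 0.882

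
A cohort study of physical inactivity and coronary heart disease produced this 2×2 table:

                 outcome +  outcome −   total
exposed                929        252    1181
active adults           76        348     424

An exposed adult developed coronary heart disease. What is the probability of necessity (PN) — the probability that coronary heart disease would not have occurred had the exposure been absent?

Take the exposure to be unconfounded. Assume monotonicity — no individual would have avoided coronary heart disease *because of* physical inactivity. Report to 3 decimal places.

PN ≈ 0.772

p₁ = P(outcome | exposed) = 929/1181 = 0.78662
p₀ = P(outcome | unexposed) = 76/424 = 0.17925
Under exogeneity and monotonicity, PN = (p₁ − p₀)/p₁.
PN = (0.78662 − 0.17925) / 0.78662 ≈ 0.7721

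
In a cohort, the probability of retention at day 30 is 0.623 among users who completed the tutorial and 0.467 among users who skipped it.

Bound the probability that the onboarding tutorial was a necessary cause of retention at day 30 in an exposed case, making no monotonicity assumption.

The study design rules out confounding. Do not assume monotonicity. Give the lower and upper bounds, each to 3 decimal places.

0.250 ≤ PN ≤ 0.856

Let p₁ = 0.623, p₀ = 0.467.
Under exogeneity alone the bounds on PN are max{0,(p₁−p₀)/p₁} ≤ PN ≤ min{1,(1−p₀)/p₁}.
  lower = (p₁ − p₀)/p₁ = 0.156 / 0.623 ≈ 0.2504
  upper = min{1, (1 − p₀)/p₁} = 0.533 / 0.623 ≈ 0.8555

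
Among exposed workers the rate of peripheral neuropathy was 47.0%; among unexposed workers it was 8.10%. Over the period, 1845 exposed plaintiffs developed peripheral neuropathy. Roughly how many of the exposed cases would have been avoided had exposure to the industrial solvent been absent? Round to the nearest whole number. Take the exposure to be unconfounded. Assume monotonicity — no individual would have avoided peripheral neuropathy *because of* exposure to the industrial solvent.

about 1527 cases

p₁ = 0.47, p₀ = 0.081.
PN = (p₁ − p₀)/p₁ = (0.47 − 0.081) / 0.47 ≈ 0.82766.
Attributable cases ≈ PN × (exposed cases) = 0.82766 × 1845 ≈ 1527.03.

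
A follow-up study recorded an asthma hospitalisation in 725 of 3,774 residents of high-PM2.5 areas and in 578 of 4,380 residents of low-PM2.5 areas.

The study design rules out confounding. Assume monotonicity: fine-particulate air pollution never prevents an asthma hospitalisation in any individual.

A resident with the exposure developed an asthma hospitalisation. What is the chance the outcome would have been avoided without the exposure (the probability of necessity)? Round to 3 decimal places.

PN ≈ 0.313

p₁ = P(outcome | exposed) = 725/3774 = 0.1921
p₀ = P(outcome | unexposed) = 578/4380 = 0.13196
Under exogeneity and monotonicity, PN = (p₁ − p₀) / p₁.
PN = (0.1921 − 0.13196) / 0.1921 = 0.06014 / 0.1921 ≈ 0.3131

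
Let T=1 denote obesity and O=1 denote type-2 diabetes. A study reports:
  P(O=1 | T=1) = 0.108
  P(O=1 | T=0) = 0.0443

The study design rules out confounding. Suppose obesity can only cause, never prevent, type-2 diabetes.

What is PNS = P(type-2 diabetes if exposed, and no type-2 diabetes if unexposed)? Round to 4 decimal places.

PNS ≈ 0.0637

Let p₁ = 0.108, p₀ = 0.0443.
Under exogeneity and monotonicity, PNS = p₁ − p₀.
PNS = 0.108 − 0.0443 = 0.0637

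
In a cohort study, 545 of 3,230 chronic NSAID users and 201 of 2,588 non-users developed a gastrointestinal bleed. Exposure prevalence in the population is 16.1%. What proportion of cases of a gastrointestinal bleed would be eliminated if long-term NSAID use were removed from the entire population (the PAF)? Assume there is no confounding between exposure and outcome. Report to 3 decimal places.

p₁ = P(outcome | exposed) = 545/3230 = 0.16873
p₀ = P(outcome | unexposed) = 201/2588 = 0.077666
Overall risk P(Y=1) = π·p₁ + (1−π)·p₀ = 0.161×0.16873 + 0.839×0.077666 = 0.092328.
Under exogeneity, PAF = [P(Y=1) − p₀] / P(Y=1).
PAF = (0.092328 − 0.077666) / 0.092328 ≈ 0.1588

PAF ≈ 0.159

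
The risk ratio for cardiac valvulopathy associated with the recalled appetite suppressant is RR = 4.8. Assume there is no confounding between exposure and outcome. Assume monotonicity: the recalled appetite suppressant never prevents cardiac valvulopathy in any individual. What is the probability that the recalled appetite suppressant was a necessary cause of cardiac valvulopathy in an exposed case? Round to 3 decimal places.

PN ≈ 0.792

Under exogeneity and monotonicity, PN = (RR − 1) / RR = 1 − 1/RR.
PN = (4.8 − 1) / 4.8 = 3.8 / 4.8 ≈ 0.7917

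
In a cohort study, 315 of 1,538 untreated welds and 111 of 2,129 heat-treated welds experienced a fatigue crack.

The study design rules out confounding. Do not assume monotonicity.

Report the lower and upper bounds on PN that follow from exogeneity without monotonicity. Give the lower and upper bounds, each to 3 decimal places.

0.745 ≤ PN ≤ 1.000

p₁ = P(outcome | exposed) = 315/1538 = 0.20481
p₀ = P(outcome | unexposed) = 111/2129 = 0.052137
Under exogeneity alone the bounds on PN are max{0,(p₁−p₀)/p₁} ≤ PN ≤ min{1,(1−p₀)/p₁}.
  lower = (p₁ − p₀)/p₁ = 0.15267 / 0.20481 ≈ 0.7454
  upper = min{1, (1 − p₀)/p₁} = 0.94786 / 0.20481 ≈ 4.6280 → capped at 1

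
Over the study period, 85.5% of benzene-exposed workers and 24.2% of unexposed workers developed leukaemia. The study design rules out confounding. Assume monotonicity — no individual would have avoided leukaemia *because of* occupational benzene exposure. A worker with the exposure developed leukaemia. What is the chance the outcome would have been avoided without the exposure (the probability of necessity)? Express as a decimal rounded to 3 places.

PN ≈ 0.717

p₁ = 0.855, p₀ = 0.242.
Under exogeneity and monotonicity, PN = (p₁ − p₀) / p₁.
PN = (0.855 − 0.242) / 0.855 = 0.613 / 0.855 ≈ 0.7170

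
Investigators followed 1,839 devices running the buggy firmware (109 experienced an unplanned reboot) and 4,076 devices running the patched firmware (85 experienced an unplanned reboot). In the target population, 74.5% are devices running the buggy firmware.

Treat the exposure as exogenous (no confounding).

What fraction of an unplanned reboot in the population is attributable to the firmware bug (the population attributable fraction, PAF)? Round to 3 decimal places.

p₁ = P(outcome | exposed) = 109/1839 = 0.059271
p₀ = P(outcome | unexposed) = 85/4076 = 0.020854
Overall risk P(Y=1) = π·p₁ + (1−π)·p₀ = 0.745×0.059271 + 0.255×0.020854 = 0.049475.
Under exogeneity, PAF = [P(Y=1) − p₀] / P(Y=1).
PAF = (0.049475 − 0.020854) / 0.049475 ≈ 0.5785

PAF ≈ 0.578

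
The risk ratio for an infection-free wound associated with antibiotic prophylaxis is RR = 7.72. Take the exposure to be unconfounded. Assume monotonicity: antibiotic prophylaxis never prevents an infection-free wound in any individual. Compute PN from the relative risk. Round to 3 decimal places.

Under exogeneity and monotonicity, PN = (RR − 1) / RR = 1 − 1/RR.
PN = (7.72 − 1) / 7.72 = 6.72 / 7.72 ≈ 0.8705

PN ≈ 0.870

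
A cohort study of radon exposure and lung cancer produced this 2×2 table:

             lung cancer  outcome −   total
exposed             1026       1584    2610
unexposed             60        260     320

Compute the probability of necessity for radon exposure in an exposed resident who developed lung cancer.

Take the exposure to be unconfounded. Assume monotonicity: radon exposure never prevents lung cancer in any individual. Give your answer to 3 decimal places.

p₁ = P(outcome | exposed) = 1026/2610 = 0.3931
p₀ = P(outcome | unexposed) = 60/320 = 0.1875
Under exogeneity and monotonicity, PN = (p₁ − p₀)/p₁.
PN = (0.3931 − 0.1875) / 0.3931 ≈ 0.5230

PN ≈ 0.523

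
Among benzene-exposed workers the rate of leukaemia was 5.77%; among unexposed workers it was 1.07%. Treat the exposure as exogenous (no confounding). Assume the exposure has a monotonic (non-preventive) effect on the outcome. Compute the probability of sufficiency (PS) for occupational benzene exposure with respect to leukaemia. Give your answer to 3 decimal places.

p₁ = 0.0577, p₀ = 0.0107.
Under exogeneity and monotonicity, PS = (p₁ − p₀) / (1 − p₀).
PS = (0.0577 − 0.0107) / (1 − 0.0107) = 0.047 / 0.9893 ≈ 0.0475

PS ≈ 0.048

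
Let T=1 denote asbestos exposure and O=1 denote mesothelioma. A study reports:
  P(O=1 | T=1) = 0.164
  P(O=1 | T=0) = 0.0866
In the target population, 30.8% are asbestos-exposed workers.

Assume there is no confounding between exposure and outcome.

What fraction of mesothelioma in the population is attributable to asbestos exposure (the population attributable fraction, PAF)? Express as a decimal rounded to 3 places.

Let p₁ = 0.164, p₀ = 0.0866.
Overall risk P(Y=1) = π·p₁ + (1−π)·p₀ = 0.308×0.164 + 0.692×0.0866 = 0.11044.
Under exogeneity, PAF = [P(Y=1) − p₀] / P(Y=1).
PAF = (0.11044 − 0.0866) / 0.11044 ≈ 0.2159

PAF ≈ 0.216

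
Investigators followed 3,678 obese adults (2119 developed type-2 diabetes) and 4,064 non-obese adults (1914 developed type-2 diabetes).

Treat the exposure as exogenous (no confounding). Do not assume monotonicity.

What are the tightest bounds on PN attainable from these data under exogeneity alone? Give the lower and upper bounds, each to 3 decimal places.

0.183 ≤ PN ≤ 0.918

p₁ = P(outcome | exposed) = 2119/3678 = 0.57613
p₀ = P(outcome | unexposed) = 1914/4064 = 0.47096
Under exogeneity alone the bounds on PN are max{0,(p₁−p₀)/p₁} ≤ PN ≤ min{1,(1−p₀)/p₁}.
  lower = (p₁ − p₀)/p₁ = 0.10516 / 0.57613 ≈ 0.1825
  upper = min{1, (1 − p₀)/p₁} = 0.52904 / 0.57613 ≈ 0.9183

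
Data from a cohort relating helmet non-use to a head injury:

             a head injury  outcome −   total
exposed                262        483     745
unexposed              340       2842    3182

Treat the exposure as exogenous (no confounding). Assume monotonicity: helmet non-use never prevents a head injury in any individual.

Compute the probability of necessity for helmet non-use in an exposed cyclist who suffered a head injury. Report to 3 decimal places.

PN ≈ 0.696

p₁ = P(outcome | exposed) = 262/745 = 0.35168
p₀ = P(outcome | unexposed) = 340/3182 = 0.10685
Under exogeneity and monotonicity, PN = (p₁ − p₀)/p₁.
PN = (0.35168 − 0.10685) / 0.35168 ≈ 0.6962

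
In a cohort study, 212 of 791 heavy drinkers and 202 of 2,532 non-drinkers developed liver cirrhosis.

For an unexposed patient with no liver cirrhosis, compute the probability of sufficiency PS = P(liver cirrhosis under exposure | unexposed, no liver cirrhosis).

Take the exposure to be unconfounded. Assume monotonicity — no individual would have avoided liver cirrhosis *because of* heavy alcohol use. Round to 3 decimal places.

PS ≈ 0.205

p₁ = P(outcome | exposed) = 212/791 = 0.26802
p₀ = P(outcome | unexposed) = 202/2532 = 0.079779
Under exogeneity and monotonicity, PS = (p₁ − p₀) / (1 − p₀).
PS = (0.26802 − 0.079779) / (1 − 0.079779) = 0.18824 / 0.92022 ≈ 0.2046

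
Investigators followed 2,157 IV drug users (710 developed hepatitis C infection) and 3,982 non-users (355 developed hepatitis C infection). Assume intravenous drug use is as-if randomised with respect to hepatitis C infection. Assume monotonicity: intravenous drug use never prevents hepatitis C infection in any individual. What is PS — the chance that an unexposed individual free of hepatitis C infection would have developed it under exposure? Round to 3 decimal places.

PS ≈ 0.264

p₁ = P(outcome | exposed) = 710/2157 = 0.32916
p₀ = P(outcome | unexposed) = 355/3982 = 0.089151
Under exogeneity and monotonicity, PS = (p₁ − p₀) / (1 − p₀).
PS = (0.32916 − 0.089151) / (1 − 0.089151) = 0.24001 / 0.91085 ≈ 0.2635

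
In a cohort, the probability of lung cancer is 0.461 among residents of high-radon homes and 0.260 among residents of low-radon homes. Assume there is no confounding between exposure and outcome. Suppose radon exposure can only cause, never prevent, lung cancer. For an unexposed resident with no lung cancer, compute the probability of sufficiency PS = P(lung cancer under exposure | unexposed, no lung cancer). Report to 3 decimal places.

PS ≈ 0.272

Let p₁ = 0.461, p₀ = 0.26.
Under exogeneity and monotonicity, PS = (p₁ − p₀) / (1 − p₀).
PS = (0.461 − 0.26) / (1 − 0.26) = 0.201 / 0.74 ≈ 0.2716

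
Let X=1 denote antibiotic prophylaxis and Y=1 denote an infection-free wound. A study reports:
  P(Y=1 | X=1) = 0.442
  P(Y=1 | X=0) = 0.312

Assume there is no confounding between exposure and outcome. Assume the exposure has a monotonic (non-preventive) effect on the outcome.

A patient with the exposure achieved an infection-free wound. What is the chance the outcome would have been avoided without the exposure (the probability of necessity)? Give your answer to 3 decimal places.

PN ≈ 0.294

Let p₁ = 0.442, p₀ = 0.312.
Under exogeneity and monotonicity, PN = (p₁ − p₀) / p₁.
PN = (0.442 − 0.312) / 0.442 = 0.13 / 0.442 ≈ 0.2941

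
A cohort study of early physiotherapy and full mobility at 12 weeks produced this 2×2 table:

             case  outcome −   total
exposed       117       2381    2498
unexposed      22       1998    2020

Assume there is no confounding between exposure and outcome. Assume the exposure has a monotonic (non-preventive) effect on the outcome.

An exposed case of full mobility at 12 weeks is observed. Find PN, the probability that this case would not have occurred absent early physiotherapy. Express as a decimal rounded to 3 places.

PN ≈ 0.767

p₁ = P(outcome | exposed) = 117/2498 = 0.046837
p₀ = P(outcome | unexposed) = 22/2020 = 0.010891
Under exogeneity and monotonicity, PN = (p₁ − p₀)/p₁.
PN = (0.046837 − 0.010891) / 0.046837 ≈ 0.7675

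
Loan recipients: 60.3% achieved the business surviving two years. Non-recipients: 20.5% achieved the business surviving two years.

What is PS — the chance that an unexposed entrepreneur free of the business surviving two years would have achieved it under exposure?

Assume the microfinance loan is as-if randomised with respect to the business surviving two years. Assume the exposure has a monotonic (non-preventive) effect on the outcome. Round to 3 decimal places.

PS ≈ 0.501

p₁ = 0.603, p₀ = 0.205.
Under exogeneity and monotonicity, PS = (p₁ − p₀) / (1 − p₀).
PS = (0.603 − 0.205) / (1 − 0.205) = 0.398 / 0.795 ≈ 0.5006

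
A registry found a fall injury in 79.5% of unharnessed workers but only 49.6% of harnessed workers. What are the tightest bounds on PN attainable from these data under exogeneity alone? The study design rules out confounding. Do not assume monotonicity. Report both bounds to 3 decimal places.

p₁ = 0.795, p₀ = 0.496.
Under exogeneity alone the bounds on PN are max{0,(p₁−p₀)/p₁} ≤ PN ≤ min{1,(1−p₀)/p₁}.
  lower = (p₁ − p₀)/p₁ = 0.299 / 0.795 ≈ 0.3761
  upper = min{1, (1 − p₀)/p₁} = 0.504 / 0.795 ≈ 0.6340

0.376 ≤ PN ≤ 0.634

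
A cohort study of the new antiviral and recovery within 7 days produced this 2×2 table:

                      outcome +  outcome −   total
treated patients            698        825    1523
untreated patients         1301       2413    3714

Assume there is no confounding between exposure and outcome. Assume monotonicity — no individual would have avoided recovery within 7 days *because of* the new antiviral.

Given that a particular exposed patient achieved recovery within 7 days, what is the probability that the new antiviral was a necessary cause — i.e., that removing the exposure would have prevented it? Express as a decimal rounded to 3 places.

PN ≈ 0.236

p₁ = P(outcome | exposed) = 698/1523 = 0.45831
p₀ = P(outcome | unexposed) = 1301/3714 = 0.3503
Under exogeneity and monotonicity, PN = (p₁ − p₀)/p₁.
PN = (0.45831 − 0.3503) / 0.45831 ≈ 0.2357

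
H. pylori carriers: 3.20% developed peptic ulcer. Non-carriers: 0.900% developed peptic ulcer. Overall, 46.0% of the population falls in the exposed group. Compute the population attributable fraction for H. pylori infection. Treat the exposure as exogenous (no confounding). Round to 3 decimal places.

p₁ = 0.032, p₀ = 0.009.
Overall risk P(Y=1) = π·p₁ + (1−π)·p₀ = 0.46×0.032 + 0.54×0.009 = 0.01958.
Under exogeneity, PAF = [P(Y=1) − p₀] / P(Y=1).
PAF = (0.01958 − 0.009) / 0.01958 ≈ 0.5403

PAF ≈ 0.540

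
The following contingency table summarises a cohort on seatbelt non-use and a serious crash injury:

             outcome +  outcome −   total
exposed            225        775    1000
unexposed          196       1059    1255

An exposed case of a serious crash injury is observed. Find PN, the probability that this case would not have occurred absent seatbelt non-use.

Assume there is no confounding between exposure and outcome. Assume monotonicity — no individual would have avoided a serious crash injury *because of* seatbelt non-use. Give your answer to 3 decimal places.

PN ≈ 0.306

p₁ = P(outcome | exposed) = 225/1000 = 0.225
p₀ = P(outcome | unexposed) = 196/1255 = 0.15618
Under exogeneity and monotonicity, PN = (p₁ − p₀) / p₁.
PN = (0.225 − 0.15618) / 0.225 = 0.068825 / 0.225 ≈ 0.3059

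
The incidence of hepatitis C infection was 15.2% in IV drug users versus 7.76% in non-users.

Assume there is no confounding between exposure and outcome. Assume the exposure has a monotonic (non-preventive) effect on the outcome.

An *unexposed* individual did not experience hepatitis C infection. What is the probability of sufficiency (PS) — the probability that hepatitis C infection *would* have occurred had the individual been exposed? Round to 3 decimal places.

PS ≈ 0.081

p₁ = 0.152, p₀ = 0.0776.
Under exogeneity and monotonicity, PS = (p₁ − p₀) / (1 − p₀).
PS = (0.152 − 0.0776) / (1 − 0.0776) = 0.0744 / 0.9224 ≈ 0.0807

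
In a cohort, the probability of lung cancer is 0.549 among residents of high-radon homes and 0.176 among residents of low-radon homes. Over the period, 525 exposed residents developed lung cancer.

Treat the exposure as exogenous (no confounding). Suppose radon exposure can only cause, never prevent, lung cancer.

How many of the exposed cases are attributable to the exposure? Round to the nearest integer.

about 357 cases

Let p₁ = 0.549, p₀ = 0.176.
PN = (p₁ − p₀)/p₁ = (0.549 − 0.176) / 0.549 ≈ 0.67942.
Attributable cases ≈ PN × (exposed cases) = 0.67942 × 525 ≈ 356.69.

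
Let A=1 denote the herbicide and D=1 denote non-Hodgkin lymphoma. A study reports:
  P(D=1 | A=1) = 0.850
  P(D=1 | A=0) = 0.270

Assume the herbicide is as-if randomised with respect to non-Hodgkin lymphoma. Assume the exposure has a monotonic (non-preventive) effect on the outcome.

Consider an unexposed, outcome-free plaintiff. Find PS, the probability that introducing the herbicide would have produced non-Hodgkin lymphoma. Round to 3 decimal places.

Let p₁ = 0.85, p₀ = 0.27.
Under exogeneity and monotonicity, PS = (p₁ − p₀) / (1 − p₀).
PS = (0.85 − 0.27) / (1 − 0.27) = 0.58 / 0.73 ≈ 0.7945

PS ≈ 0.795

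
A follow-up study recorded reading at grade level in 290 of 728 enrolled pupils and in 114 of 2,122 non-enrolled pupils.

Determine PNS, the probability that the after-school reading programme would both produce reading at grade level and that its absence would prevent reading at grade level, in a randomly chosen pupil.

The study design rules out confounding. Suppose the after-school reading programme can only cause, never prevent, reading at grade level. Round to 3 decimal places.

PNS ≈ 0.345

p₁ = P(outcome | exposed) = 290/728 = 0.39835
p₀ = P(outcome | unexposed) = 114/2122 = 0.053723
Under exogeneity and monotonicity, PNS = p₁ − p₀.
PNS = 0.39835 − 0.053723 = 0.34463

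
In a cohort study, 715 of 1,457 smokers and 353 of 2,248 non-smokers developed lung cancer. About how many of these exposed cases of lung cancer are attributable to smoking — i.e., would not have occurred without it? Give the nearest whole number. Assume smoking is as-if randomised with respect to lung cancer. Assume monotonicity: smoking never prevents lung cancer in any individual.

about 486 cases

p₁ = P(outcome | exposed) = 715/1457 = 0.49073
p₀ = P(outcome | unexposed) = 353/2248 = 0.15703
PN = (p₁ − p₀)/p₁ = (0.49073 − 0.15703) / 0.49073 ≈ 0.68001.
Attributable cases ≈ PN × (exposed cases) = 0.68001 × 715 ≈ 486.21.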